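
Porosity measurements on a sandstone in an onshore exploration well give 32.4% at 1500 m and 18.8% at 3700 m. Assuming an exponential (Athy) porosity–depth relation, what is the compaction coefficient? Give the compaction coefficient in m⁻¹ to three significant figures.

0.000247 m⁻¹

Working in km (1 km = 1000 m; c in km⁻¹ = c in m⁻¹ × 1000):
Athy: n(z) = n₀ e^(−cz) ⇒ n₁/n₂ = e^{c(z₂−z₁)} ⇒ c = ln(n₁/n₂)/(z₂−z₁)
c = ln(0.324/0.188) / (3.7 − 1.5) = ln(1.723) / 2.2 = 0.5443 / 2.2 = 0.2474 km⁻¹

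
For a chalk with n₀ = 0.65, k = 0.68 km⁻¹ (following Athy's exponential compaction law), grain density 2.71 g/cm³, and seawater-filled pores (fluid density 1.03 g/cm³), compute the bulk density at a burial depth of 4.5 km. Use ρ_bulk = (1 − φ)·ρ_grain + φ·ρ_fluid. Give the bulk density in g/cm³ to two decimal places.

2.66 g/cm³

Porosity at depth: n = 0.65·exp(−0.68×4.5) = 0.65×0.0469 = 0.0305
Bulk density: ρ_b = (1−n)ρ_g + n·ρ_f = 0.9695×2.71 + 0.0305×1.03
       = 2.627 + 0.031 = 2.659 g/cm³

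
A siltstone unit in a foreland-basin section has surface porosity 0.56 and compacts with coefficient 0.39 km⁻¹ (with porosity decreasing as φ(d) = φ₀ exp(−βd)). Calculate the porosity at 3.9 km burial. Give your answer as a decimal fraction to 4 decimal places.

0.1224

φ = φ₀·exp(−β·d) = 0.56 × exp(−0.39 × 3.9) = 0.56 × exp(−1.521)
  = 0.56 × 0.2185 = 0.1224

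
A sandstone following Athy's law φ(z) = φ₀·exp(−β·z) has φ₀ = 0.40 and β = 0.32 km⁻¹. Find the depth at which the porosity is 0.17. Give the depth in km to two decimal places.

Invert Athy's law: z = ln(φ₀/φ) / β
z = ln(0.4/0.17) / 0.32 = ln(2.353) / 0.32 = 0.8557 / 0.32 = 2.674 km

2.67 km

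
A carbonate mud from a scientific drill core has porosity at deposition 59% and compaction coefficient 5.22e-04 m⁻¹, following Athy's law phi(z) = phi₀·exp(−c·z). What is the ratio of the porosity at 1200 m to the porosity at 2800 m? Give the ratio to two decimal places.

2.31

Working in km (1 km = 1000 m; c in km⁻¹ = c in m⁻¹ × 1000):
phi(z₁)/phi(z₂) = e^(−c·z₁)/e^(−c·z₂) = e^{c(z₂−z₁)}
= exp(0.522 × 1.6) = exp(0.8352) = 2.3053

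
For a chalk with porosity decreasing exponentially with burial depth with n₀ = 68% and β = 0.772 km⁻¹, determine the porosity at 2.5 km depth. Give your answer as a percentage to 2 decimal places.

n = n₀·exp(−β·z) = 0.68 × exp(−0.772 × 2.5) = 0.68 × exp(−1.93)
  = 0.68 × 0.1451 = 0.0987

9.87%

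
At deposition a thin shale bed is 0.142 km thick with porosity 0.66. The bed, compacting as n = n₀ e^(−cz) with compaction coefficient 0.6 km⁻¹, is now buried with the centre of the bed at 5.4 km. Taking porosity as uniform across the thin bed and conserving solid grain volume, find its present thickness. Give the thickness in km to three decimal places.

Porosity at 5.4 km: n = 0.66·exp(−0.6×5.4) = 0.0258
Solid-volume conservation: h(1−n) = h₀(1−n₀) ⇒ h = h₀·(1−n₀)/(1−n)
h = 0.142 × (1 − 0.66)/(1 − 0.0258) = 0.142 × 0.3490 = 0.0496 km

0.050 km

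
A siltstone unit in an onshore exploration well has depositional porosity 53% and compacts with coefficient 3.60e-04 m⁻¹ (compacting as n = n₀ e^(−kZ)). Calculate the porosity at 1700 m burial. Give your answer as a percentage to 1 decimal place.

Working in km (1 km = 1000 m; k in km⁻¹ = k in m⁻¹ × 1000):
n = n₀·exp(−k·Z) = 0.53 × exp(−0.36 × 1.7) = 0.53 × exp(−0.612)
  = 0.53 × 0.5423 = 0.2874

28.7%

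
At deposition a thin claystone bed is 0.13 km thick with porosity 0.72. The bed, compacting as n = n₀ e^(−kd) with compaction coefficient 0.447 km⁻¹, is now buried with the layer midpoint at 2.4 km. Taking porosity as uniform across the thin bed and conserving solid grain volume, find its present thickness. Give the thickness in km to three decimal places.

0.048 km

Porosity at 2.4 km: n = 0.72·exp(−0.447×2.4) = 0.2463
Solid-volume conservation: h(1−n) = h₀(1−n₀) ⇒ h = h₀·(1−n₀)/(1−n)
h = 0.13 × (1 − 0.72)/(1 − 0.2463) = 0.13 × 0.3715 = 0.0483 km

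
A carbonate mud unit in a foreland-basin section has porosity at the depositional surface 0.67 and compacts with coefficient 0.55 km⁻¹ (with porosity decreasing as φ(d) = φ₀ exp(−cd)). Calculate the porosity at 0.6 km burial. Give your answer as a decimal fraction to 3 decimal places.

0.482

φ = φ₀·exp(−c·d) = 0.67 × exp(−0.55 × 0.6) = 0.67 × exp(−0.33)
  = 0.67 × 0.7189 = 0.4817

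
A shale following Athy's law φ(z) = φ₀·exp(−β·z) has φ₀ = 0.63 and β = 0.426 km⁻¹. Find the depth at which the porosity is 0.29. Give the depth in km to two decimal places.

Invert Athy's law: z = ln(φ₀/φ) / β
z = ln(0.63/0.29) / 0.426 = ln(2.172) / 0.426 = 0.7758 / 0.426 = 1.821 km

1.82 km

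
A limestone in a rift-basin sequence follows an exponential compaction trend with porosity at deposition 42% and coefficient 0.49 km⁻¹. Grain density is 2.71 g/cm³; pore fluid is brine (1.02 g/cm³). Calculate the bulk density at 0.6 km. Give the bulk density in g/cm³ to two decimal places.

Porosity at depth: n = 0.42·exp(−0.49×0.6) = 0.42×0.7453 = 0.3130
Bulk density: ρ_b = (1−n)ρ_g + n·ρ_f = 0.6870×2.71 + 0.3130×1.02
       = 1.862 + 0.319 = 2.181 g/cm³

2.18 g/cm³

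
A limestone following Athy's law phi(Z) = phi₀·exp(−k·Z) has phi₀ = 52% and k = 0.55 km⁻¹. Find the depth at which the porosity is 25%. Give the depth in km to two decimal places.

Invert Athy's law: Z = ln(phi₀/phi) / k
Z = ln(0.52/0.25) / 0.55 = ln(2.08) / 0.55 = 0.7324 / 0.55 = 1.332 km

1.33 km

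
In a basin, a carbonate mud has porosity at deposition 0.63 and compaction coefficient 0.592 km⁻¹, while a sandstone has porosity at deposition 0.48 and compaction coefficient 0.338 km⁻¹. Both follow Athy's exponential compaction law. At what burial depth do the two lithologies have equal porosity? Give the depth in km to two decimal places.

1.07 km

Set phi₀ₐ e^(−cₐd) = phi₀ᵦ e^(−cᵦd) ⇒ ln(phi₀ₐ/phi₀ᵦ) = (cₐ − cᵦ)·d
d = ln(0.63/0.48) / (0.592 − 0.338) = 0.2719 / 0.254 = 1.071 km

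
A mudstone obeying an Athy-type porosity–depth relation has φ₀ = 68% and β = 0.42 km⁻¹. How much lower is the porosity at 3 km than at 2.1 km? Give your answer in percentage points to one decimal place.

8.9 percentage points

φ(2.1) = 0.68·e^(−0.42×2.1) = 0.2815
φ(3) = 0.68·e^(−0.42×3) = 0.1929
Δφ = 0.2815 − 0.1929 = 0.0886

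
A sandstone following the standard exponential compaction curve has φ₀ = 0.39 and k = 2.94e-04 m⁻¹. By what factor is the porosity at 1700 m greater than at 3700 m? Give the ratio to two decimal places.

Working in km (1 km = 1000 m; k in km⁻¹ = k in m⁻¹ × 1000):
φ(d₁)/φ(d₂) = e^(−k·d₁)/e^(−k·d₂) = e^{k(d₂−d₁)}
= exp(0.294 × 2) = exp(0.588) = 1.8004

1.80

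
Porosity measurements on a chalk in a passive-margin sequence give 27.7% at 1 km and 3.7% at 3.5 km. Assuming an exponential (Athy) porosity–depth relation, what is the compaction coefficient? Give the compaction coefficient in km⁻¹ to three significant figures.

Athy: phi(z) = phi₀ e^(−cz) ⇒ phi₁/phi₂ = e^{c(z₂−z₁)} ⇒ c = ln(phi₁/phi₂)/(z₂−z₁)
c = ln(0.277/0.037) / (3.5 − 1) = ln(7.486) / 2.5 = 2.0131 / 2.5 = 0.8052 km⁻¹

0.805 km⁻¹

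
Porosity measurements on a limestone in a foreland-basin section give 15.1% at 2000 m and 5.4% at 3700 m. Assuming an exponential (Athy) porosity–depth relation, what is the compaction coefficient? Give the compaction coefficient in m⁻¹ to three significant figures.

0.000605 m⁻¹

Working in km (1 km = 1000 m; c in km⁻¹ = c in m⁻¹ × 1000):
Athy: φ(z) = φ₀ e^(−cz) ⇒ φ₁/φ₂ = e^{c(z₂−z₁)} ⇒ c = ln(φ₁/φ₂)/(z₂−z₁)
c = ln(0.151/0.054) / (3.7 − 2) = ln(2.796) / 1.7 = 1.0283 / 1.7 = 0.6049 km⁻¹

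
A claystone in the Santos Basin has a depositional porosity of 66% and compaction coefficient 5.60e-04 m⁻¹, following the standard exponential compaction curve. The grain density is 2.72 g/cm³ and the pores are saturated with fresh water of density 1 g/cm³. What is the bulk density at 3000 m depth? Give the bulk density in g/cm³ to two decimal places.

Working in km (1 km = 1000 m; k in km⁻¹ = k in m⁻¹ × 1000):
Porosity at depth: φ = 0.66·exp(−0.56×3) = 0.66×0.1864 = 0.1230
Bulk density: ρ_b = (1−φ)ρ_g + φ·ρ_f = 0.8770×2.72 + 0.1230×1
       = 2.385 + 0.123 = 2.508 g/cm³

2.51 g/cm³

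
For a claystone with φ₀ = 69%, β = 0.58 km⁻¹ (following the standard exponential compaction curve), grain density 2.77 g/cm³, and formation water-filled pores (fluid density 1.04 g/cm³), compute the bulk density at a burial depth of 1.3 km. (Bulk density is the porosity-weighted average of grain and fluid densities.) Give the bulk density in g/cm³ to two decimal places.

2.21 g/cm³

Porosity at depth: φ = 0.69·exp(−0.58×1.3) = 0.69×0.4705 = 0.3246
Bulk density: ρ_b = (1−φ)ρ_g + φ·ρ_f = 0.6754×2.77 + 0.3246×1.04
       = 1.871 + 0.338 = 2.208 g/cm³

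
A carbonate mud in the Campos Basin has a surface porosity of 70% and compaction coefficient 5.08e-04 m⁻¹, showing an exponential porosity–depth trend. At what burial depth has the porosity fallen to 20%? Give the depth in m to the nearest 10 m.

Working in km (1 km = 1000 m; k in km⁻¹ = k in m⁻¹ × 1000):
Invert Athy's law: d = ln(phi₀/phi) / k
d = ln(0.7/0.2) / 0.508 = ln(3.5) / 0.508 = 1.2528 / 0.508 = 2.466 km

2470 m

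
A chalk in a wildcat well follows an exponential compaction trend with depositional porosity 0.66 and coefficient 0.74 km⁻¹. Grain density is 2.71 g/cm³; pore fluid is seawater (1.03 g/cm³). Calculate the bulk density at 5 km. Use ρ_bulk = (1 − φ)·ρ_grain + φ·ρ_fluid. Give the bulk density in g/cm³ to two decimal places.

Porosity at depth: φ = 0.66·exp(−0.74×5) = 0.66×0.0247 = 0.0163
Bulk density: ρ_b = (1−φ)ρ_g + φ·ρ_f = 0.9837×2.71 + 0.0163×1.03
       = 2.666 + 0.017 = 2.683 g/cm³

2.68 g/cm³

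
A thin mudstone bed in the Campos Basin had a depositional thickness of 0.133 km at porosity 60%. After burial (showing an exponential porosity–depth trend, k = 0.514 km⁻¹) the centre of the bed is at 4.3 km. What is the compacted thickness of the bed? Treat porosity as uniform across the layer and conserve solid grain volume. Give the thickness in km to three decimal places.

0.057 km

Porosity at 4.3 km: n = 0.6·exp(−0.514×4.3) = 0.0658
Solid-volume conservation: h(1−n) = h₀(1−n₀) ⇒ h = h₀·(1−n₀)/(1−n)
h = 0.133 × (1 − 0.6)/(1 − 0.0658) = 0.133 × 0.4282 = 0.0569 km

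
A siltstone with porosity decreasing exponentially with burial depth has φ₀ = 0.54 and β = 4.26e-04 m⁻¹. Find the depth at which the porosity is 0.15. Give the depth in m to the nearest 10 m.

Working in km (1 km = 1000 m; β in km⁻¹ = β in m⁻¹ × 1000):
Invert Athy's law: z = ln(φ₀/φ) / β
z = ln(0.54/0.15) / 0.426 = ln(3.6) / 0.426 = 1.2809 / 0.426 = 3.007 km

3010 m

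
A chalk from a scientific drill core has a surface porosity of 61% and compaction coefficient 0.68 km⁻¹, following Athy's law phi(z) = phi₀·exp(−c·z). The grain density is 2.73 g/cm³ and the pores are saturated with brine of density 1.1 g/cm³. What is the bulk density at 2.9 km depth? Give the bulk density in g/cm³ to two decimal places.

Porosity at depth: phi = 0.61·exp(−0.68×2.9) = 0.61×0.1392 = 0.0849
Bulk density: ρ_b = (1−phi)ρ_g + phi·ρ_f = 0.9151×2.73 + 0.0849×1.1
       = 2.498 + 0.093 = 2.592 g/cm³

2.59 g/cm³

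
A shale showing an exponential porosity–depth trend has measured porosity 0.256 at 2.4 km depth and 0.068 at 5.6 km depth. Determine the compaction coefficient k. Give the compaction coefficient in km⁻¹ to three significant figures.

0.414 km⁻¹

Athy: n(Z) = n₀ e^(−kZ) ⇒ n₁/n₂ = e^{k(Z₂−Z₁)} ⇒ k = ln(n₁/n₂)/(Z₂−Z₁)
k = ln(0.256/0.068) / (5.6 − 2.4) = ln(3.765) / 3.2 = 1.3257 / 3.2 = 0.4143 km⁻¹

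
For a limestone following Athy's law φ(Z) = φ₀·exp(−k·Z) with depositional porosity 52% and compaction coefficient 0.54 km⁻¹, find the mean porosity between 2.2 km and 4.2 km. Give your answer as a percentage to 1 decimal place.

9.7%

⟨φ⟩ = (1/(Z₂−Z₁)) ∫ φ₀ e^(−kZ) dZ = φ₀·(e^(−k·Z₁) − e^(−k·Z₂)) / (k·(Z₂−Z₁))
e^(−0.54×2.2) = 0.3048; e^(−0.54×4.2) = 0.1035
⟨φ⟩ = 0.52 × (0.3048 − 0.1035) / (0.54 × 2) = 0.52 × 0.1864 = 0.0969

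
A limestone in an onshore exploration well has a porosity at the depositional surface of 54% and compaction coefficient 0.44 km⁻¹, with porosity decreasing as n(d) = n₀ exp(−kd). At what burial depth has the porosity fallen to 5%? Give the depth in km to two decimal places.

Invert Athy's law: d = ln(n₀/n) / k
d = ln(0.54/0.05) / 0.44 = ln(10.8) / 0.44 = 2.3795 / 0.44 = 5.408 km

5.41 km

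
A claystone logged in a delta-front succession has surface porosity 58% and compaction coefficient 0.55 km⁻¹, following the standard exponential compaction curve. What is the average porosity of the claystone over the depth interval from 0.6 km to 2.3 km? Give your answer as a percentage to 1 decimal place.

27.1%

⟨n⟩ = (1/(z₂−z₁)) ∫ n₀ e^(−kz) dz = n₀·(e^(−k·z₁) − e^(−k·z₂)) / (k·(z₂−z₁))
e^(−0.55×0.6) = 0.7189; e^(−0.55×2.3) = 0.2822
⟨n⟩ = 0.58 × (0.7189 − 0.2822) / (0.55 × 1.7) = 0.58 × 0.4670 = 0.2709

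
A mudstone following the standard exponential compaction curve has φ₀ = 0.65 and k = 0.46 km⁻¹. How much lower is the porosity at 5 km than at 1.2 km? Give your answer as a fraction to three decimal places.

0.309

φ(1.2) = 0.65·e^(−0.46×1.2) = 0.3743
φ(5) = 0.65·e^(−0.46×5) = 0.0652
Δφ = 0.3743 − 0.0652 = 0.3091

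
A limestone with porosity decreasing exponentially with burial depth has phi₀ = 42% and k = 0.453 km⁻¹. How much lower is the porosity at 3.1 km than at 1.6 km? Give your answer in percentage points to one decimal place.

phi(1.6) = 0.42·e^(−0.453×1.6) = 0.2035
phi(3.1) = 0.42·e^(−0.453×3.1) = 0.1031
Δphi = 0.2035 − 0.1031 = 0.1003

10.0 percentage points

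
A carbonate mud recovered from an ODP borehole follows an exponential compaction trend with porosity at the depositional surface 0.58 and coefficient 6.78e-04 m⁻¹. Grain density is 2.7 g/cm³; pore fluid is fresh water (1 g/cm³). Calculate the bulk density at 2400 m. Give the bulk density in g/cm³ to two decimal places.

Working in km (1 km = 1000 m; k in km⁻¹ = k in m⁻¹ × 1000):
Porosity at depth: phi = 0.58·exp(−0.678×2.4) = 0.58×0.1965 = 0.1140
Bulk density: ρ_b = (1−phi)ρ_g + phi·ρ_f = 0.8860×2.7 + 0.1140×1
       = 2.392 + 0.114 = 2.506 g/cm³

2.51 g/cm³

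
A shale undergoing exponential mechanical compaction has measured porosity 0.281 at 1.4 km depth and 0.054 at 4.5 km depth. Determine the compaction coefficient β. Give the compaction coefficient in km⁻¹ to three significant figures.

Athy: φ(Z) = φ₀ e^(−βZ) ⇒ φ₁/φ₂ = e^{β(Z₂−Z₁)} ⇒ β = ln(φ₁/φ₂)/(Z₂−Z₁)
β = ln(0.281/0.054) / (4.5 − 1.4) = ln(5.204) / 3.1 = 1.6494 / 3.1 = 0.5321 km⁻¹

0.532 km⁻¹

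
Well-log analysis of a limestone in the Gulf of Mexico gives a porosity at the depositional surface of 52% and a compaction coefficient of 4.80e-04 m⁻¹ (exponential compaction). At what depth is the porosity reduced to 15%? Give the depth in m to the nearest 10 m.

2590 m

Working in km (1 km = 1000 m; β in km⁻¹ = β in m⁻¹ × 1000):
Invert Athy's law: z = ln(phi₀/phi) / β
z = ln(0.52/0.15) / 0.48 = ln(3.467) / 0.48 = 1.2432 / 0.48 = 2.590 km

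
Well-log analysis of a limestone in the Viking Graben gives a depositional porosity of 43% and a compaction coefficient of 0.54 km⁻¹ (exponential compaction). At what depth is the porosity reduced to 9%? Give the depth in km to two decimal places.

2.90 km

Invert Athy's law: d = ln(phi₀/phi) / β
d = ln(0.43/0.09) / 0.54 = ln(4.778) / 0.54 = 1.5640 / 0.54 = 2.896 km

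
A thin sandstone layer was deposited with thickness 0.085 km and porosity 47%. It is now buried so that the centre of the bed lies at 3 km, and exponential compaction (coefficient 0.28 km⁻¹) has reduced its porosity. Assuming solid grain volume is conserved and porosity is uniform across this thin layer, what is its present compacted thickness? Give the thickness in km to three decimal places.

0.057 km

Porosity at 3 km: n = 0.47·exp(−0.28×3) = 0.2029
Solid-volume conservation: h(1−n) = h₀(1−n₀) ⇒ h = h₀·(1−n₀)/(1−n)
h = 0.085 × (1 − 0.47)/(1 − 0.2029) = 0.085 × 0.6649 = 0.0565 km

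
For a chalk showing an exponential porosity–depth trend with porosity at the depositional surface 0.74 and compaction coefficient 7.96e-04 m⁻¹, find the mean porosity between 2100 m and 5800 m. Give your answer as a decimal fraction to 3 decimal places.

Working in km (1 km = 1000 m; c in km⁻¹ = c in m⁻¹ × 1000):
⟨φ⟩ = (1/(Z₂−Z₁)) ∫ φ₀ e^(−cZ) dZ = φ₀·(e^(−c·Z₁) − e^(−c·Z₂)) / (c·(Z₂−Z₁))
e^(−0.796×2.1) = 0.1879; e^(−0.796×5.8) = 0.0099
⟨φ⟩ = 0.74 × (0.1879 − 0.0099) / (0.796 × 3.7) = 0.74 × 0.0605 = 0.0447

0.045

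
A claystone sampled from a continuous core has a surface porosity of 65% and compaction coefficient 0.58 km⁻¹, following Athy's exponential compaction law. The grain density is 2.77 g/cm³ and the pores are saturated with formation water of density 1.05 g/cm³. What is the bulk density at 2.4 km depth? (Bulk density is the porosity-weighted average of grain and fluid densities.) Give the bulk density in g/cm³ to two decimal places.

2.49 g/cm³

Porosity at depth: φ = 0.65·exp(−0.58×2.4) = 0.65×0.2486 = 0.1616
Bulk density: ρ_b = (1−φ)ρ_g + φ·ρ_f = 0.8384×2.77 + 0.1616×1.05
       = 2.322 + 0.170 = 2.492 g/cm³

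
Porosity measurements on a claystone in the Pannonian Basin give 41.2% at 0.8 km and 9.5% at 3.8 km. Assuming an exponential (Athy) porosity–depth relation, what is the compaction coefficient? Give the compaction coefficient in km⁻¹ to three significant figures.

Athy: n(z) = n₀ e^(−βz) ⇒ n₁/n₂ = e^{β(z₂−z₁)} ⇒ β = ln(n₁/n₂)/(z₂−z₁)
β = ln(0.412/0.095) / (3.8 − 0.8) = ln(4.337) / 3 = 1.4671 / 3 = 0.489 km⁻¹

0.489 km⁻¹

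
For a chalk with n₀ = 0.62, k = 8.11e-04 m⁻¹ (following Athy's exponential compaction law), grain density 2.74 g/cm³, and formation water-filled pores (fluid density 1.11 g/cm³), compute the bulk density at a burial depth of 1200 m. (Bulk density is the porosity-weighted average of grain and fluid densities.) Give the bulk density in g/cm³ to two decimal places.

2.36 g/cm³

Working in km (1 km = 1000 m; k in km⁻¹ = k in m⁻¹ × 1000):
Porosity at depth: n = 0.62·exp(−0.811×1.2) = 0.62×0.3779 = 0.2343
Bulk density: ρ_b = (1−n)ρ_g + n·ρ_f = 0.7657×2.74 + 0.2343×1.11
       = 2.098 + 0.260 = 2.358 g/cm³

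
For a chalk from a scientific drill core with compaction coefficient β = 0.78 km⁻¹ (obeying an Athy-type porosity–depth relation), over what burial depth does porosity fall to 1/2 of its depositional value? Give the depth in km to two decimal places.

0.89 km

phi/phi₀ = 1/2 ⇒ exp(−β·Z) = 1/2 ⇒ Z = ln(2) / β
Z = 0.6931 / 0.78 = 0.889 km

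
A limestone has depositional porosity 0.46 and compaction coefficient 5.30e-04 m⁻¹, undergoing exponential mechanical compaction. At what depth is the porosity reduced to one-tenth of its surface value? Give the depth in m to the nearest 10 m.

4340 m

Working in km (1 km = 1000 m; β in km⁻¹ = β in m⁻¹ × 1000):
φ/φ₀ = 1/10 ⇒ exp(−β·z) = 1/10 ⇒ z = ln(10) / β
z = 2.3026 / 0.53 = 4.345 km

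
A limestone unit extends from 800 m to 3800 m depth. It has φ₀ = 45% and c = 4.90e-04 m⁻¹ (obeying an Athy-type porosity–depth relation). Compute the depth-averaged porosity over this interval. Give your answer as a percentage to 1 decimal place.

Working in km (1 km = 1000 m; c in km⁻¹ = c in m⁻¹ × 1000):
⟨φ⟩ = (1/(d₂−d₁)) ∫ φ₀ e^(−cd) dd = φ₀·(e^(−c·d₁) − e^(−c·d₂)) / (c·(d₂−d₁))
e^(−0.49×0.8) = 0.6757; e^(−0.49×3.8) = 0.1554
⟨φ⟩ = 0.45 × (0.6757 − 0.1554) / (0.49 × 3) = 0.45 × 0.3540 = 0.1593

15.9%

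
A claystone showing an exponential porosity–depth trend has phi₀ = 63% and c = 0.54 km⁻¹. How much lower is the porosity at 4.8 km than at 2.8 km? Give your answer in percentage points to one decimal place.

phi(2.8) = 0.63·e^(−0.54×2.8) = 0.1389
phi(4.8) = 0.63·e^(−0.54×4.8) = 0.0472
Δphi = 0.1389 − 0.0472 = 0.0917

9.2 percentage points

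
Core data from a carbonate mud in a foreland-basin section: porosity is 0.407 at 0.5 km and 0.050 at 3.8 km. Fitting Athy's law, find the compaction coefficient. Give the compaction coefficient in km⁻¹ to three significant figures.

0.635 km⁻¹

Athy: n(d) = n₀ e^(−cd) ⇒ n₁/n₂ = e^{c(d₂−d₁)} ⇒ c = ln(n₁/n₂)/(d₂−d₁)
c = ln(0.407/0.05) / (3.8 − 0.5) = ln(8.14) / 3.3 = 2.0968 / 3.3 = 0.6354 km⁻¹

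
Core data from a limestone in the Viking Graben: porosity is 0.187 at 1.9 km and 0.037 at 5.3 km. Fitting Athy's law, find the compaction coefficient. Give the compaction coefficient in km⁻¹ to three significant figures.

0.477 km⁻¹

Athy: φ(z) = φ₀ e^(−βz) ⇒ φ₁/φ₂ = e^{β(z₂−z₁)} ⇒ β = ln(φ₁/φ₂)/(z₂−z₁)
β = ln(0.187/0.037) / (5.3 − 1.9) = ln(5.054) / 3.4 = 1.6202 / 3.4 = 0.4765 km⁻¹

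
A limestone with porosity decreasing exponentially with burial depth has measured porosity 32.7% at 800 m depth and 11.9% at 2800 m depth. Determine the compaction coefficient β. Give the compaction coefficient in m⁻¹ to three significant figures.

Working in km (1 km = 1000 m; β in km⁻¹ = β in m⁻¹ × 1000):
Athy: φ(Z) = φ₀ e^(−βZ) ⇒ φ₁/φ₂ = e^{β(Z₂−Z₁)} ⇒ β = ln(φ₁/φ₂)/(Z₂−Z₁)
β = ln(0.327/0.119) / (2.8 − 0.8) = ln(2.748) / 2 = 1.0108 / 2 = 0.5054 km⁻¹

0.000505 m⁻¹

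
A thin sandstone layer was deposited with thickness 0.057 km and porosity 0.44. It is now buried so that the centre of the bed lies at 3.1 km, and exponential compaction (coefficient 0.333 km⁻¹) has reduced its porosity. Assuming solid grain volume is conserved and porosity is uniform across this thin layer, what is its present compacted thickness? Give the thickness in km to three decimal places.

Porosity at 3.1 km: φ = 0.44·exp(−0.333×3.1) = 0.1567
Solid-volume conservation: h(1−φ) = h₀(1−φ₀) ⇒ h = h₀·(1−φ₀)/(1−φ)
h = 0.057 × (1 − 0.44)/(1 − 0.1567) = 0.057 × 0.6641 = 0.0379 km

0.038 km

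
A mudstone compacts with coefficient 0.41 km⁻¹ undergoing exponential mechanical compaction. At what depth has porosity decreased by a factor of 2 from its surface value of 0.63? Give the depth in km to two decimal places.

n/n₀ = 1/2 ⇒ exp(−β·z) = 1/2 ⇒ z = ln(2) / β
z = 0.6931 / 0.41 = 1.691 km

1.69 km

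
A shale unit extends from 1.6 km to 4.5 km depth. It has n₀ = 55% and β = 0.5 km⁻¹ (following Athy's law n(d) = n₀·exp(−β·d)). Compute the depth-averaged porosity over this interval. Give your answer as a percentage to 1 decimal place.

13.0%

⟨n⟩ = (1/(d₂−d₁)) ∫ n₀ e^(−βd) dd = n₀·(e^(−β·d₁) − e^(−β·d₂)) / (β·(d₂−d₁))
e^(−0.5×1.6) = 0.4493; e^(−0.5×4.5) = 0.1054
⟨n⟩ = 0.55 × (0.4493 − 0.1054) / (0.5 × 2.9) = 0.55 × 0.2372 = 0.1305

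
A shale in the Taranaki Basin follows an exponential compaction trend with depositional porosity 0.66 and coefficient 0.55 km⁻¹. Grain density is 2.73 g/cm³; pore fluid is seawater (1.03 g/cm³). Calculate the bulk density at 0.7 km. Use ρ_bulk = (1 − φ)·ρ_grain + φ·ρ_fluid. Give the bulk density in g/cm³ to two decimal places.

1.97 g/cm³

Porosity at depth: n = 0.66·exp(−0.55×0.7) = 0.66×0.6805 = 0.4491
Bulk density: ρ_b = (1−n)ρ_g + n·ρ_f = 0.5509×2.73 + 0.4491×1.03
       = 1.504 + 0.463 = 1.967 g/cm³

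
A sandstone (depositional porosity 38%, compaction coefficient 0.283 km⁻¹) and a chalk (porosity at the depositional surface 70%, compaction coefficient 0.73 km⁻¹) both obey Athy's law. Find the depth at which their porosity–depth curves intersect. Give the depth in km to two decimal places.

Set n₀ₐ e^(−kₐz) = n₀ᵦ e^(−kᵦz) ⇒ ln(n₀ₐ/n₀ᵦ) = (kₐ − kᵦ)·z
z = ln(0.38/0.7) / (0.283 − 0.73) = -0.6109 / -0.447 = 1.367 km

1.37 km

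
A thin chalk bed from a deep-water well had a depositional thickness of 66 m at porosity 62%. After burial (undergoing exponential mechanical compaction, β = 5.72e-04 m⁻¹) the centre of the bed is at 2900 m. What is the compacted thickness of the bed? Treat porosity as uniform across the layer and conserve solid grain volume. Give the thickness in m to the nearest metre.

Working in km (1 km = 1000 m; β in km⁻¹ = β in m⁻¹ × 1000):
Porosity at 2.9 km: φ = 0.62·exp(−0.572×2.9) = 0.1180
Solid-volume conservation: h(1−φ) = h₀(1−φ₀) ⇒ h = h₀·(1−φ₀)/(1−φ)
h = 0.066 × (1 − 0.62)/(1 − 0.1180) = 0.066 × 0.4309 = 0.0284 km

28 m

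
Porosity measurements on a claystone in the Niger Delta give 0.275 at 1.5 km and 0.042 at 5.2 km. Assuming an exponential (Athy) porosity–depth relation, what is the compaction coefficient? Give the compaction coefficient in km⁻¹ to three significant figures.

0.508 km⁻¹

Athy: phi(z) = phi₀ e^(−βz) ⇒ phi₁/phi₂ = e^{β(z₂−z₁)} ⇒ β = ln(phi₁/phi₂)/(z₂−z₁)
β = ln(0.275/0.042) / (5.2 − 1.5) = ln(6.548) / 3.7 = 1.8791 / 3.7 = 0.5079 km⁻¹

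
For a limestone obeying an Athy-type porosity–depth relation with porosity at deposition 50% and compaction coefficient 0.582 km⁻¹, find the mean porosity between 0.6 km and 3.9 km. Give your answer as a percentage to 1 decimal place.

15.7%

⟨n⟩ = (1/(Z₂−Z₁)) ∫ n₀ e^(−βZ) dZ = n₀·(e^(−β·Z₁) − e^(−β·Z₂)) / (β·(Z₂−Z₁))
e^(−0.582×0.6) = 0.7053; e^(−0.582×3.9) = 0.1033
⟨n⟩ = 0.5 × (0.7053 − 0.1033) / (0.582 × 3.3) = 0.5 × 0.3134 = 0.1567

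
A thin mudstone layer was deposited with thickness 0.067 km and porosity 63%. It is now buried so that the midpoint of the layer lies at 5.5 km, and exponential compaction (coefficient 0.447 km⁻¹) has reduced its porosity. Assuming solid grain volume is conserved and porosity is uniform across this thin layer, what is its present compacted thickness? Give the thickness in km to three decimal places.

0.026 km

Porosity at 5.5 km: φ = 0.63·exp(−0.447×5.5) = 0.0539
Solid-volume conservation: h(1−φ) = h₀(1−φ₀) ⇒ h = h₀·(1−φ₀)/(1−φ)
h = 0.067 × (1 − 0.63)/(1 − 0.0539) = 0.067 × 0.3911 = 0.0262 km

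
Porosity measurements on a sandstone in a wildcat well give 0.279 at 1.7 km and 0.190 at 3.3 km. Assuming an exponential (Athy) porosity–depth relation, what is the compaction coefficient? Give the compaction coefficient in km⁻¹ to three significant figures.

Athy: phi(d) = phi₀ e^(−kd) ⇒ phi₁/phi₂ = e^{k(d₂−d₁)} ⇒ k = ln(phi₁/phi₂)/(d₂−d₁)
k = ln(0.279/0.19) / (3.3 − 1.7) = ln(1.468) / 1.6 = 0.3842 / 1.6 = 0.2401 km⁻¹

0.240 km⁻¹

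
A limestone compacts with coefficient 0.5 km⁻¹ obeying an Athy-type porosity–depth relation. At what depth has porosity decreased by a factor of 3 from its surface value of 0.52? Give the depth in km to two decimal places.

n/n₀ = 1/3 ⇒ exp(−c·d) = 1/3 ⇒ d = ln(3) / c
d = 1.0986 / 0.5 = 2.197 km

2.20 km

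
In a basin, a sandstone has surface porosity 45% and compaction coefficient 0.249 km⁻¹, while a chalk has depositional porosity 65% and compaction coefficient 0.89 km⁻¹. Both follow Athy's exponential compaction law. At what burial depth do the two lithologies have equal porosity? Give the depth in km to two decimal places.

0.57 km

Set φ₀ₐ e^(−cₐz) = φ₀ᵦ e^(−cᵦz) ⇒ ln(φ₀ₐ/φ₀ᵦ) = (cₐ − cᵦ)·z
z = ln(0.45/0.65) / (0.249 − 0.89) = -0.3677 / -0.641 = 0.574 km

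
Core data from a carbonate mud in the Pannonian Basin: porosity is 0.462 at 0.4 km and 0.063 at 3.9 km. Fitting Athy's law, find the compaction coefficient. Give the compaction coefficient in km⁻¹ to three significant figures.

Athy: n(Z) = n₀ e^(−βZ) ⇒ n₁/n₂ = e^{β(Z₂−Z₁)} ⇒ β = ln(n₁/n₂)/(Z₂−Z₁)
β = ln(0.462/0.063) / (3.9 − 0.4) = ln(7.333) / 3.5 = 1.9924 / 3.5 = 0.5693 km⁻¹

0.569 km⁻¹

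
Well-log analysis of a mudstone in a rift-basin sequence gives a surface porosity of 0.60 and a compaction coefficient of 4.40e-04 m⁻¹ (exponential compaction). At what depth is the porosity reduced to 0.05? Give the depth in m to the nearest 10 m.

5650 m

Working in km (1 km = 1000 m; β in km⁻¹ = β in m⁻¹ × 1000):
Invert Athy's law: d = ln(phi₀/phi) / β
d = ln(0.6/0.05) / 0.44 = ln(12) / 0.44 = 2.4849 / 0.44 = 5.648 km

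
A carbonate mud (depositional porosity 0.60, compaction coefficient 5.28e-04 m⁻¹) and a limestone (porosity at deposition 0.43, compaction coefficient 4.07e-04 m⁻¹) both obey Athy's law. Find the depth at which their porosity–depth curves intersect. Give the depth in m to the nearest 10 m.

2750 m

Working in km (1 km = 1000 m; β in km⁻¹ = β in m⁻¹ × 1000):
Set n₀ₐ e^(−βₐZ) = n₀ᵦ e^(−βᵦZ) ⇒ ln(n₀ₐ/n₀ᵦ) = (βₐ − βᵦ)·Z
Z = ln(0.6/0.43) / (0.528 − 0.407) = 0.3331 / 0.121 = 2.753 km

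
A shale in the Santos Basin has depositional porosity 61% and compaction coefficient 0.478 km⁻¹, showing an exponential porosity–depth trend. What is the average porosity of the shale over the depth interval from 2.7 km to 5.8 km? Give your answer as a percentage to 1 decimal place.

⟨φ⟩ = (1/(Z₂−Z₁)) ∫ φ₀ e^(−cZ) dZ = φ₀·(e^(−c·Z₁) − e^(−c·Z₂)) / (c·(Z₂−Z₁))
e^(−0.478×2.7) = 0.2751; e^(−0.478×5.8) = 0.0625
⟨φ⟩ = 0.61 × (0.2751 − 0.0625) / (0.478 × 3.1) = 0.61 × 0.1435 = 0.0875

8.8%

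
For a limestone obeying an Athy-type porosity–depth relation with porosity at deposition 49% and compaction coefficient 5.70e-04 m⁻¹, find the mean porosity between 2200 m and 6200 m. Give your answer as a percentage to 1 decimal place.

5.5%

Working in km (1 km = 1000 m; k in km⁻¹ = k in m⁻¹ × 1000):
⟨n⟩ = (1/(Z₂−Z₁)) ∫ n₀ e^(−kZ) dZ = n₀·(e^(−k·Z₁) − e^(−k·Z₂)) / (k·(Z₂−Z₁))
e^(−0.57×2.2) = 0.2854; e^(−0.57×6.2) = 0.0292
⟨n⟩ = 0.49 × (0.2854 − 0.0292) / (0.57 × 4) = 0.49 × 0.1124 = 0.0551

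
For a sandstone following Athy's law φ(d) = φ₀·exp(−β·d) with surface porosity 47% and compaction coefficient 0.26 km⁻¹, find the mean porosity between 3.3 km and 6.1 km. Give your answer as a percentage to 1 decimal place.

⟨φ⟩ = (1/(d₂−d₁)) ∫ φ₀ e^(−βd) dd = φ₀·(e^(−β·d₁) − e^(−β·d₂)) / (β·(d₂−d₁))
e^(−0.26×3.3) = 0.4240; e^(−0.26×6.1) = 0.2047
⟨φ⟩ = 0.47 × (0.4240 − 0.2047) / (0.26 × 2.8) = 0.47 × 0.3012 = 0.1416

14.2%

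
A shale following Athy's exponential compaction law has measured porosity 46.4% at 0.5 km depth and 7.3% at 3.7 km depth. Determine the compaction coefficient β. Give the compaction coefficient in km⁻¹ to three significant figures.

Athy: φ(d) = φ₀ e^(−βd) ⇒ φ₁/φ₂ = e^{β(d₂−d₁)} ⇒ β = ln(φ₁/φ₂)/(d₂−d₁)
β = ln(0.464/0.073) / (3.7 − 0.5) = ln(6.356) / 3.2 = 1.8494 / 3.2 = 0.5779 km⁻¹

0.578 km⁻¹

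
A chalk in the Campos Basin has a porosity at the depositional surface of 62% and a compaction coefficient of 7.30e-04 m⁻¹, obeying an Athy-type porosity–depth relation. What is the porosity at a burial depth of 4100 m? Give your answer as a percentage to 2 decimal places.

Working in km (1 km = 1000 m; k in km⁻¹ = k in m⁻¹ × 1000):
φ = φ₀·exp(−k·Z) = 0.62 × exp(−0.73 × 4.1) = 0.62 × exp(−2.993)
  = 0.62 × 0.0501 = 0.0311

3.11%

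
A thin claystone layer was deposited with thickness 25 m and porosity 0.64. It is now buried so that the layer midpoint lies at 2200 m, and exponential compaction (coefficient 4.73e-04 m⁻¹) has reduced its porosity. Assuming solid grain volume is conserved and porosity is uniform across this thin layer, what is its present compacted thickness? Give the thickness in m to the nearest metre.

12 m

Working in km (1 km = 1000 m; β in km⁻¹ = β in m⁻¹ × 1000):
Porosity at 2.2 km: n = 0.64·exp(−0.473×2.2) = 0.2261
Solid-volume conservation: h(1−n) = h₀(1−n₀) ⇒ h = h₀·(1−n₀)/(1−n)
h = 0.025 × (1 − 0.64)/(1 − 0.2261) = 0.025 × 0.4652 = 0.0116 km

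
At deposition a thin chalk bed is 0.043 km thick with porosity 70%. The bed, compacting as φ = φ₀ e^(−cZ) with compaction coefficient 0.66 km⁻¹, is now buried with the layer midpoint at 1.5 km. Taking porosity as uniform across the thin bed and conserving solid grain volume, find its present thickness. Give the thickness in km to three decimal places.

0.017 km

Porosity at 1.5 km: φ = 0.7·exp(−0.66×1.5) = 0.2601
Solid-volume conservation: h(1−φ) = h₀(1−φ₀) ⇒ h = h₀·(1−φ₀)/(1−φ)
h = 0.043 × (1 − 0.7)/(1 − 0.2601) = 0.043 × 0.4055 = 0.0174 km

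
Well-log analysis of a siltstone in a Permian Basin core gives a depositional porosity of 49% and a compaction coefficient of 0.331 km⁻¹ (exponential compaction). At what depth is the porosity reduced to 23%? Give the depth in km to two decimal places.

2.28 km

Invert Athy's law: Z = ln(φ₀/φ) / c
Z = ln(0.49/0.23) / 0.331 = ln(2.13) / 0.331 = 0.7563 / 0.331 = 2.285 km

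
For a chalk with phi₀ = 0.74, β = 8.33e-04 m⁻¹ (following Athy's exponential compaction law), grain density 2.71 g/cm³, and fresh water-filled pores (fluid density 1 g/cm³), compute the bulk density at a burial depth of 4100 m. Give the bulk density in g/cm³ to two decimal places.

Working in km (1 km = 1000 m; β in km⁻¹ = β in m⁻¹ × 1000):
Porosity at depth: phi = 0.74·exp(−0.833×4.1) = 0.74×0.0329 = 0.0243
Bulk density: ρ_b = (1−phi)ρ_g + phi·ρ_f = 0.9757×2.71 + 0.0243×1
       = 2.644 + 0.024 = 2.668 g/cm³

2.67 g/cm³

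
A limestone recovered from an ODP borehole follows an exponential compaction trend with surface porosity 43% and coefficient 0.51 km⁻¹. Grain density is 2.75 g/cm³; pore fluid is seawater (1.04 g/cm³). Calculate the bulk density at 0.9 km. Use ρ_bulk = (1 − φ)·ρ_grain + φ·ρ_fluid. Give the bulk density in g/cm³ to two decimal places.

2.29 g/cm³

Porosity at depth: phi = 0.43·exp(−0.51×0.9) = 0.43×0.6319 = 0.2717
Bulk density: ρ_b = (1−phi)ρ_g + phi·ρ_f = 0.7283×2.75 + 0.2717×1.04
       = 2.003 + 0.283 = 2.285 g/cm³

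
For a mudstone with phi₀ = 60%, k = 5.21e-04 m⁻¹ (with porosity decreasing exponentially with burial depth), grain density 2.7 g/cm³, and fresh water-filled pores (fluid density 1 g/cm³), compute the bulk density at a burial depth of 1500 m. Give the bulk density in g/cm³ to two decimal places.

2.23 g/cm³

Working in km (1 km = 1000 m; k in km⁻¹ = k in m⁻¹ × 1000):
Porosity at depth: phi = 0.6·exp(−0.521×1.5) = 0.6×0.4577 = 0.2746
Bulk density: ρ_b = (1−phi)ρ_g + phi·ρ_f = 0.7254×2.7 + 0.2746×1
       = 1.958 + 0.275 = 2.233 g/cm³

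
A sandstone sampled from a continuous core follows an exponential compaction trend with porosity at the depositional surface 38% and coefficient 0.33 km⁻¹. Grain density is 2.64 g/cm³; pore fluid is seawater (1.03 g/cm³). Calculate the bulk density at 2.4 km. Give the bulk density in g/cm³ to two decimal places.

Porosity at depth: n = 0.38·exp(−0.33×2.4) = 0.38×0.4529 = 0.1721
Bulk density: ρ_b = (1−n)ρ_g + n·ρ_f = 0.8279×2.64 + 0.1721×1.03
       = 2.186 + 0.177 = 2.363 g/cm³

2.36 g/cm³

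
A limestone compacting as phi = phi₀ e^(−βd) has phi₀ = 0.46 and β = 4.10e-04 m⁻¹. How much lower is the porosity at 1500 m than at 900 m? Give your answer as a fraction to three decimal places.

0.069

Working in km (1 km = 1000 m; β in km⁻¹ = β in m⁻¹ × 1000):
phi(0.9) = 0.46·e^(−0.41×0.9) = 0.3181
phi(1.5) = 0.46·e^(−0.41×1.5) = 0.2487
Δphi = 0.3181 − 0.2487 = 0.0694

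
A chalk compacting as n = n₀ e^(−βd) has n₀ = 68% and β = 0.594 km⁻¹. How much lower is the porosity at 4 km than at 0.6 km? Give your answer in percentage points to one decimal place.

41.3 percentage points

n(0.6) = 0.68·e^(−0.594×0.6) = 0.4761
n(4) = 0.68·e^(−0.594×4) = 0.0632
Δn = 0.4761 − 0.0632 = 0.4129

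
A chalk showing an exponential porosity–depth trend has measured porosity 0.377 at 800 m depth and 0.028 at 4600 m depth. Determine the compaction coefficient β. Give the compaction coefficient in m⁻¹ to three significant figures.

0.000684 m⁻¹

Working in km (1 km = 1000 m; β in km⁻¹ = β in m⁻¹ × 1000):
Athy: n(z) = n₀ e^(−βz) ⇒ n₁/n₂ = e^{β(z₂−z₁)} ⇒ β = ln(n₁/n₂)/(z₂−z₁)
β = ln(0.377/0.028) / (4.6 − 0.8) = ln(13.46) / 3.8 = 2.6000 / 3.8 = 0.6842 km⁻¹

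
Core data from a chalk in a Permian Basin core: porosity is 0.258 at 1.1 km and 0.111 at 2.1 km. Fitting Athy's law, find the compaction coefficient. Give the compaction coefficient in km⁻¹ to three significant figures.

Athy: phi(z) = phi₀ e^(−kz) ⇒ phi₁/phi₂ = e^{k(z₂−z₁)} ⇒ k = ln(phi₁/phi₂)/(z₂−z₁)
k = ln(0.258/0.111) / (2.1 − 1.1) = ln(2.324) / 1 = 0.8434 / 1 = 0.8434 km⁻¹

0.843 km⁻¹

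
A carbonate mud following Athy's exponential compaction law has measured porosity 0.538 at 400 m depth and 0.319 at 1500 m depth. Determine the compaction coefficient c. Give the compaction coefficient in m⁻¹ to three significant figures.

Working in km (1 km = 1000 m; c in km⁻¹ = c in m⁻¹ × 1000):
Athy: phi(d) = phi₀ e^(−cd) ⇒ phi₁/phi₂ = e^{c(d₂−d₁)} ⇒ c = ln(phi₁/phi₂)/(d₂−d₁)
c = ln(0.538/0.319) / (1.5 − 0.4) = ln(1.687) / 1.1 = 0.5227 / 1.1 = 0.4752 km⁻¹

0.000475 m⁻¹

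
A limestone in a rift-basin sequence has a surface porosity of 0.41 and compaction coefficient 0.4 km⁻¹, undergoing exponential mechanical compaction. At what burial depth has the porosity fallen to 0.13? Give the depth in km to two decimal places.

2.87 km

Invert Athy's law: Z = ln(phi₀/phi) / c
Z = ln(0.41/0.13) / 0.4 = ln(3.154) / 0.4 = 1.1486 / 0.4 = 2.872 km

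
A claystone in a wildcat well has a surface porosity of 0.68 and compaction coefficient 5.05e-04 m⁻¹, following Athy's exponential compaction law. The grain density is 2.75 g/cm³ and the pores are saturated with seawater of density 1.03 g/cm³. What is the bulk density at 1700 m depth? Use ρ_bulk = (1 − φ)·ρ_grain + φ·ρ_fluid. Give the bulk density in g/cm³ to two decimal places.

2.25 g/cm³

Working in km (1 km = 1000 m; c in km⁻¹ = c in m⁻¹ × 1000):
Porosity at depth: phi = 0.68·exp(−0.505×1.7) = 0.68×0.4238 = 0.2882
Bulk density: ρ_b = (1−phi)ρ_g + phi·ρ_f = 0.7118×2.75 + 0.2882×1.03
       = 1.957 + 0.297 = 2.254 g/cm³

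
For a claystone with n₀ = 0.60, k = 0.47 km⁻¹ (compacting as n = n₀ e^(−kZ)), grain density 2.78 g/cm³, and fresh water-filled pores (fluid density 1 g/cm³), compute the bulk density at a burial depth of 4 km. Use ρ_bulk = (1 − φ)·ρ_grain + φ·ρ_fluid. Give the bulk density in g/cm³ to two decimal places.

Porosity at depth: n = 0.6·exp(−0.47×4) = 0.6×0.1526 = 0.0916
Bulk density: ρ_b = (1−n)ρ_g + n·ρ_f = 0.9084×2.78 + 0.0916×1
       = 2.525 + 0.092 = 2.617 g/cm³

2.62 g/cm³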